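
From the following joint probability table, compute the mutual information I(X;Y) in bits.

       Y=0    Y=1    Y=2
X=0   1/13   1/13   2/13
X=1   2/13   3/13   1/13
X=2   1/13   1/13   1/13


H(X) = 1.5262, H(Y) = 1.5766, H(X,Y) = 3.0270
I(X;Y) = H(X) + H(Y) - H(X,Y) = 0.0759 bits


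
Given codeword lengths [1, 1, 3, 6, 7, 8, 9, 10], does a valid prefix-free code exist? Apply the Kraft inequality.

Kraft inequality: Σ 2^(-l_i) ≤ 1 for prefix-free code
Calculating: 2^(-1) + 2^(-1) + 2^(-3) + 2^(-6) + 2^(-7) + 2^(-8) + 2^(-9) + 2^(-10)
= 0.5 + 0.5 + 0.125 + 0.015625 + 0.0078125 + 0.00390625 + 0.001953125 + 0.0009765625
= 1.1553
Since 1.1553 > 1, prefix-free code does not exist


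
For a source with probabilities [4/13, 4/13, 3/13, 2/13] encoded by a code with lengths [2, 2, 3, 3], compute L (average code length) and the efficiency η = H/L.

Average length L = Σ p_i × l_i = 2.3846 bits
Entropy H = 1.9501 bits
Efficiency η = H/L × 100% = 81.78%


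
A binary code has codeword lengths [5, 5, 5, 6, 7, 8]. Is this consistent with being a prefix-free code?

Kraft inequality: Σ 2^(-l_i) ≤ 1 for prefix-free code
Calculating: 2^(-5) + 2^(-5) + 2^(-5) + 2^(-6) + 2^(-7) + 2^(-8)
= 0.03125 + 0.03125 + 0.03125 + 0.015625 + 0.0078125 + 0.00390625
= 0.1211
Since 0.1211 ≤ 1, prefix-free code exists


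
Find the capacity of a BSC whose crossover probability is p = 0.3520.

For BSC with error probability p:
C = 1 - H(p) where H(p) is binary entropy
H(0.3520) = -0.3520 × log₂(0.3520) - 0.6480 × log₂(0.6480)
H(p) = 0.9358
C = 1 - 0.9358 = 0.0642 bits/use


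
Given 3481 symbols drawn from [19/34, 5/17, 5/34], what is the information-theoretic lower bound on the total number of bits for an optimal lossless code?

Entropy H = 1.3951 bits/symbol
Minimum bits = H × n = 1.3951 × 3481
= 4856.42 bits


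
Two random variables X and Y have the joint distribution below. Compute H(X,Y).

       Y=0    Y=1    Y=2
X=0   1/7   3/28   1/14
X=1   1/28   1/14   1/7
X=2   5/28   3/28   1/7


H(X,Y) = -Σ p(x,y) log₂ p(x,y)
  p(0,0)=1/7: -0.1429 × log₂(0.1429) = 0.4011
  p(0,1)=3/28: -0.1071 × log₂(0.1071) = 0.3453
  p(0,2)=1/14: -0.0714 × log₂(0.0714) = 0.2720
  p(1,0)=1/28: -0.0357 × log₂(0.0357) = 0.1717
  p(1,1)=1/14: -0.0714 × log₂(0.0714) = 0.2720
  p(1,2)=1/7: -0.1429 × log₂(0.1429) = 0.4011
  p(2,0)=5/28: -0.1786 × log₂(0.1786) = 0.4438
  p(2,1)=3/28: -0.1071 × log₂(0.1071) = 0.3453
  p(2,2)=1/7: -0.1429 × log₂(0.1429) = 0.4011
H(X,Y) = 3.0531 bits


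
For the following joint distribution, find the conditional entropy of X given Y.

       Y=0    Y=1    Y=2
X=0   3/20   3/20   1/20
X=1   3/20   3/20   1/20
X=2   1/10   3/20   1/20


H(X|Y) = Σ_y p(y) H(X|Y=y)
  p(Y=0) = 2/5, H(X|Y=0) = 1.5613
  p(Y=1) = 9/20, H(X|Y=1) = 1.5850
  p(Y=2) = 3/20, H(X|Y=2) = 1.5850
H(X|Y) = 0.4000×1.5613 + 0.4500×1.5850 + 0.1500×1.5850 = 1.5755 bits


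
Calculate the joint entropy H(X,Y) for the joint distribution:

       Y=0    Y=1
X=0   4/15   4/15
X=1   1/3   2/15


H(X,Y) = -Σ p(x,y) log₂ p(x,y)
  p(0,0)=4/15: -0.2667 × log₂(0.2667) = 0.5085
  p(0,1)=4/15: -0.2667 × log₂(0.2667) = 0.5085
  p(1,0)=1/3: -0.3333 × log₂(0.3333) = 0.5283
  p(1,1)=2/15: -0.1333 × log₂(0.1333) = 0.3876
H(X,Y) = 1.9329 bits


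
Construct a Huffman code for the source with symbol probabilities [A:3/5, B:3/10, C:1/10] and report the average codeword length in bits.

Huffman tree construction:
Combine smallest probabilities repeatedly
Resulting codes:
  A: 1 (length 1)
  B: 01 (length 2)
  C: 00 (length 2)
Average length = Σ p(s) × length(s) = 1.4000 bits


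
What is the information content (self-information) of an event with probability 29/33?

Information content I(x) = -log₂(p(x))
I = -log₂(29/33) = -log₂(0.8788)
I = 0.1864 bits


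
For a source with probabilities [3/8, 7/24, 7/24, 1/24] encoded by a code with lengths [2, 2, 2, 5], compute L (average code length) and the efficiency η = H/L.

Average length L = Σ p_i × l_i = 2.1250 bits
Entropy H = 1.7586 bits
Efficiency η = H/L × 100% = 82.76%


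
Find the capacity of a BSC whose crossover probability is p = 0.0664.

For BSC with error probability p:
C = 1 - H(p) where H(p) is binary entropy
H(0.0664) = -0.0664 × log₂(0.0664) - 0.9336 × log₂(0.9336)
H(p) = 0.3523
C = 1 - 0.3523 = 0.6477 bits/use


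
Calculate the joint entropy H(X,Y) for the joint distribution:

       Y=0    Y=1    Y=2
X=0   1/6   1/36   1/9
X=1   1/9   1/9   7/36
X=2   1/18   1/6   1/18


H(X,Y) = -Σ p(x,y) log₂ p(x,y)
  p(0,0)=1/6: -0.1667 × log₂(0.1667) = 0.4308
  p(0,1)=1/36: -0.0278 × log₂(0.0278) = 0.1436
  p(0,2)=1/9: -0.1111 × log₂(0.1111) = 0.3522
  p(1,0)=1/9: -0.1111 × log₂(0.1111) = 0.3522
  p(1,1)=1/9: -0.1111 × log₂(0.1111) = 0.3522
  p(1,2)=7/36: -0.1944 × log₂(0.1944) = 0.4594
  p(2,0)=1/18: -0.0556 × log₂(0.0556) = 0.2317
  p(2,1)=1/6: -0.1667 × log₂(0.1667) = 0.4308
  p(2,2)=1/18: -0.0556 × log₂(0.0556) = 0.2317
H(X,Y) = 2.9846 bits


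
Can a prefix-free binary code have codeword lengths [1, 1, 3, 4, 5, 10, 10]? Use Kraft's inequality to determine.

Kraft inequality: Σ 2^(-l_i) ≤ 1 for prefix-free code
Calculating: 2^(-1) + 2^(-1) + 2^(-3) + 2^(-4) + 2^(-5) + 2^(-10) + 2^(-10)
= 0.5 + 0.5 + 0.125 + 0.0625 + 0.03125 + 0.0009765625 + 0.0009765625
= 1.2207
Since 1.2207 > 1, prefix-free code does not exist


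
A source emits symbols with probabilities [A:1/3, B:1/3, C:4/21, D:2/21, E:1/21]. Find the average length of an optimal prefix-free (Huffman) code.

Huffman tree construction:
Combine smallest probabilities repeatedly
Resulting codes:
  A: 10 (length 2)
  B: 11 (length 2)
  C: 01 (length 2)
  D: 001 (length 3)
  E: 000 (length 3)
Average length = Σ p(s) × length(s) = 2.1429 bits


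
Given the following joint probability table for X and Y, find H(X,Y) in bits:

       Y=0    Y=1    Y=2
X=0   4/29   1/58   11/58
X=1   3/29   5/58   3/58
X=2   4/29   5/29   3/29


H(X,Y) = -Σ p(x,y) log₂ p(x,y)
  p(0,0)=4/29: -0.1379 × log₂(0.1379) = 0.3942
  p(0,1)=1/58: -0.0172 × log₂(0.0172) = 0.1010
  p(0,2)=11/58: -0.1897 × log₂(0.1897) = 0.4549
  p(1,0)=3/29: -0.1034 × log₂(0.1034) = 0.3386
  p(1,1)=5/58: -0.0862 × log₂(0.0862) = 0.3048
  p(1,2)=3/58: -0.0517 × log₂(0.0517) = 0.2210
  p(2,0)=4/29: -0.1379 × log₂(0.1379) = 0.3942
  p(2,1)=5/29: -0.1724 × log₂(0.1724) = 0.4373
  p(2,2)=3/29: -0.1034 × log₂(0.1034) = 0.3386
H(X,Y) = 2.9846 bits


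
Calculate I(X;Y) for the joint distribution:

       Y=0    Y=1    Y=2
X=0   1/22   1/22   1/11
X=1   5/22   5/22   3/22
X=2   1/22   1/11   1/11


H(X) = 1.3815, H(Y) = 1.5820, H(X,Y) = 2.9152
I(X;Y) = H(X) + H(Y) - H(X,Y) = 0.0483 bits


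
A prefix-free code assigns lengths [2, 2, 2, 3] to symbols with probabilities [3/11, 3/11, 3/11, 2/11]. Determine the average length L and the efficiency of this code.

Average length L = Σ p_i × l_i = 2.1818 bits
Entropy H = 1.9808 bits
Efficiency η = H/L × 100% = 90.79%


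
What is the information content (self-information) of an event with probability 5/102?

Information content I(x) = -log₂(p(x))
I = -log₂(5/102) = -log₂(0.0490)
I = 4.3505 bits


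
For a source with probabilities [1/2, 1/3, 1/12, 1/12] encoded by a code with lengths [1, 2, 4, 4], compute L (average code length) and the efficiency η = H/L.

Average length L = Σ p_i × l_i = 1.8333 bits
Entropy H = 1.6258 bits
Efficiency η = H/L × 100% = 88.68%


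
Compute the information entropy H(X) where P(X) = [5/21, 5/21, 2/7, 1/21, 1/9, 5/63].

H(X) = -Σ p(x) log₂ p(x)
  -5/21 × log₂(5/21) = 0.4929
  -5/21 × log₂(5/21) = 0.4929
  -2/7 × log₂(2/7) = 0.5164
  -1/21 × log₂(1/21) = 0.2092
  -1/9 × log₂(1/9) = 0.3522
  -5/63 × log₂(5/63) = 0.2901
H(X) = 2.3538 bits


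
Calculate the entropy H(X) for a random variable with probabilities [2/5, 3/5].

H(X) = -Σ p(x) log₂ p(x)
  -2/5 × log₂(2/5) = 0.5288
  -3/5 × log₂(3/5) = 0.4422
H(X) = 0.9710 bits


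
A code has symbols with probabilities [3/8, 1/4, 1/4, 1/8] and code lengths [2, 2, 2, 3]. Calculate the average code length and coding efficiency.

Average length L = Σ p_i × l_i = 2.1250 bits
Entropy H = 1.9056 bits
Efficiency η = H/L × 100% = 89.68%


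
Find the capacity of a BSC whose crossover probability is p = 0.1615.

For BSC with error probability p:
C = 1 - H(p) where H(p) is binary entropy
H(0.1615) = -0.1615 × log₂(0.1615) - 0.8385 × log₂(0.8385)
H(p) = 0.6379
C = 1 - 0.6379 = 0.3621 bits/use


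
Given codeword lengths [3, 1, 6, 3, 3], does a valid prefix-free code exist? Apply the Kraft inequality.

Kraft inequality: Σ 2^(-l_i) ≤ 1 for prefix-free code
Calculating: 2^(-3) + 2^(-1) + 2^(-6) + 2^(-3) + 2^(-3)
= 0.125 + 0.5 + 0.015625 + 0.125 + 0.125
= 0.8906
Since 0.8906 ≤ 1, prefix-free code exists


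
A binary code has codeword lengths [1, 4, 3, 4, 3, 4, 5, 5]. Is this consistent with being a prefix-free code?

Kraft inequality: Σ 2^(-l_i) ≤ 1 for prefix-free code
Calculating: 2^(-1) + 2^(-4) + 2^(-3) + 2^(-4) + 2^(-3) + 2^(-4) + 2^(-5) + 2^(-5)
= 0.5 + 0.0625 + 0.125 + 0.0625 + 0.125 + 0.0625 + 0.03125 + 0.03125
= 1.0000
Since 1.0000 ≤ 1, prefix-free code exists


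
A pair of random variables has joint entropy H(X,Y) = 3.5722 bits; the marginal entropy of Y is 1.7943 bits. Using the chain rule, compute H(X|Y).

Chain rule: H(X,Y) = H(X|Y) + H(Y)
H(X|Y) = H(X,Y) - H(Y) = 3.5722 - 1.7943 = 1.7779 bits


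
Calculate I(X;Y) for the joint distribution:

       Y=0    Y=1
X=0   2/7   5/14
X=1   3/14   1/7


H(X) = 0.9403, H(Y) = 1.0000, H(X,Y) = 1.9242
I(X;Y) = H(X) + H(Y) - H(X,Y) = 0.0161 bits


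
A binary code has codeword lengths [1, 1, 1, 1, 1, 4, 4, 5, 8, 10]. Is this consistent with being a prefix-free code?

Kraft inequality: Σ 2^(-l_i) ≤ 1 for prefix-free code
Calculating: 2^(-1) + 2^(-1) + 2^(-1) + 2^(-1) + 2^(-1) + 2^(-4) + 2^(-4) + 2^(-5) + 2^(-8) + 2^(-10)
= 0.5 + 0.5 + 0.5 + 0.5 + 0.5 + 0.0625 + 0.0625 + 0.03125 + 0.00390625 + 0.0009765625
= 2.6611
Since 2.6611 > 1, prefix-free code does not exist


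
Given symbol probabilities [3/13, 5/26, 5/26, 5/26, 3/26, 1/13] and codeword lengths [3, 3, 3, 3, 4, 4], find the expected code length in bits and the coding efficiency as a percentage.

Average length L = Σ p_i × l_i = 3.1923 bits
Entropy H = 2.5045 bits
Efficiency η = H/L × 100% = 78.46%


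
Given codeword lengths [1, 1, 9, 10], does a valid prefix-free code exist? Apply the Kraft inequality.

Kraft inequality: Σ 2^(-l_i) ≤ 1 for prefix-free code
Calculating: 2^(-1) + 2^(-1) + 2^(-9) + 2^(-10)
= 0.5 + 0.5 + 0.001953125 + 0.0009765625
= 1.0029
Since 1.0029 > 1, prefix-free code does not exist


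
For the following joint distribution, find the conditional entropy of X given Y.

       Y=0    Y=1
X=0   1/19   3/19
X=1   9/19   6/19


H(X|Y) = Σ_y p(y) H(X|Y=y)
  p(Y=0) = 10/19, H(X|Y=0) = 0.4690
  p(Y=1) = 9/19, H(X|Y=1) = 0.9183
H(X|Y) = 0.5263×0.4690 + 0.4737×0.9183 = 0.6818 bits


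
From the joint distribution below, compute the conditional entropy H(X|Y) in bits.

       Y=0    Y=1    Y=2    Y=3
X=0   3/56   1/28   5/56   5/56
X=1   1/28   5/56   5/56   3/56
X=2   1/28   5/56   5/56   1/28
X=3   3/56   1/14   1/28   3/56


H(X|Y) = Σ_y p(y) H(X|Y=y)
  p(Y=0) = 5/28, H(X|Y=0) = 1.9710
  p(Y=1) = 2/7, H(X|Y=1) = 1.9238
  p(Y=2) = 17/56, H(X|Y=2) = 1.9211
  p(Y=3) = 13/56, H(X|Y=3) = 1.9220
H(X|Y) = 0.1786×1.9710 + 0.2857×1.9238 + 0.3036×1.9211 + 0.2321×1.9220 = 1.9310 bits


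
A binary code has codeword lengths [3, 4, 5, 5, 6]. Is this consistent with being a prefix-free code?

Kraft inequality: Σ 2^(-l_i) ≤ 1 for prefix-free code
Calculating: 2^(-3) + 2^(-4) + 2^(-5) + 2^(-5) + 2^(-6)
= 0.125 + 0.0625 + 0.03125 + 0.03125 + 0.015625
= 0.2656
Since 0.2656 ≤ 1, prefix-free code exists


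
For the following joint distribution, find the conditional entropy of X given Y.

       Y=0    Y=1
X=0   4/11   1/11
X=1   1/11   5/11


H(X|Y) = Σ_y p(y) H(X|Y=y)
  p(Y=0) = 5/11, H(X|Y=0) = 0.7219
  p(Y=1) = 6/11, H(X|Y=1) = 0.6500
H(X|Y) = 0.4545×0.7219 + 0.5455×0.6500 = 0.6827 bits


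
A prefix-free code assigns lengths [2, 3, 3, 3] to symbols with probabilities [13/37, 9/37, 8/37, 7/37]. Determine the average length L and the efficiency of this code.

Average length L = Σ p_i × l_i = 2.6486 bits
Entropy H = 1.9585 bits
Efficiency η = H/L × 100% = 73.94%


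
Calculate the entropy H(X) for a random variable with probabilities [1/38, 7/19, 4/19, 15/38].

H(X) = -Σ p(x) log₂ p(x)
  -1/38 × log₂(1/38) = 0.1381
  -7/19 × log₂(7/19) = 0.5307
  -4/19 × log₂(4/19) = 0.4732
  -15/38 × log₂(15/38) = 0.5294
H(X) = 1.6714 bits


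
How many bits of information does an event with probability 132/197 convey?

Information content I(x) = -log₂(p(x))
I = -log₂(132/197) = -log₂(0.6701)
I = 0.5777 bits


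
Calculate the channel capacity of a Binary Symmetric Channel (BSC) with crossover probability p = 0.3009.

For BSC with error probability p:
C = 1 - H(p) where H(p) is binary entropy
H(0.3009) = -0.3009 × log₂(0.3009) - 0.6991 × log₂(0.6991)
H(p) = 0.8824
C = 1 - 0.8824 = 0.1176 bits/use


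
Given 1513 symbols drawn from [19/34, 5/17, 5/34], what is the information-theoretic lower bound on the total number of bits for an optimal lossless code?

Entropy H = 1.3951 bits/symbol
Minimum bits = H × n = 1.3951 × 1513
= 2110.82 bits


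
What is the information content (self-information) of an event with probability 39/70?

Information content I(x) = -log₂(p(x))
I = -log₂(39/70) = -log₂(0.5571)
I = 0.8439 bits


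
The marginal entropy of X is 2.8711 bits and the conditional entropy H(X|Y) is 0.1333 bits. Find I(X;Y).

I(X;Y) = H(X) - H(X|Y)
I(X;Y) = 2.8711 - 0.1333 = 2.7378 bits


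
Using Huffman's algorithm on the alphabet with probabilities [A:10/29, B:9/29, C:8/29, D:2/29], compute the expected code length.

Huffman tree construction:
Combine smallest probabilities repeatedly
Resulting codes:
  A: 11 (length 2)
  B: 10 (length 2)
  C: 01 (length 2)
  D: 00 (length 2)
Average length = Σ p(s) × length(s) = 2.0000 bits


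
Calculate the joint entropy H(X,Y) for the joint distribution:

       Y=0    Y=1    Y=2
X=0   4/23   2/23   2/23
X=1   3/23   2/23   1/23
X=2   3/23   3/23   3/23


H(X,Y) = -Σ p(x,y) log₂ p(x,y)
  p(0,0)=4/23: -0.1739 × log₂(0.1739) = 0.4389
  p(0,1)=2/23: -0.0870 × log₂(0.0870) = 0.3064
  p(0,2)=2/23: -0.0870 × log₂(0.0870) = 0.3064
  p(1,0)=3/23: -0.1304 × log₂(0.1304) = 0.3833
  p(1,1)=2/23: -0.0870 × log₂(0.0870) = 0.3064
  p(1,2)=1/23: -0.0435 × log₂(0.0435) = 0.1967
  p(2,0)=3/23: -0.1304 × log₂(0.1304) = 0.3833
  p(2,1)=3/23: -0.1304 × log₂(0.1304) = 0.3833
  p(2,2)=3/23: -0.1304 × log₂(0.1304) = 0.3833
H(X,Y) = 3.0879 bits


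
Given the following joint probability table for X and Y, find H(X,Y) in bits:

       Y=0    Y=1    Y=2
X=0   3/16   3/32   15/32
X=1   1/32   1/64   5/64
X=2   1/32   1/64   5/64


H(X,Y) = -Σ p(x,y) log₂ p(x,y)
  p(0,0)=3/16: -0.1875 × log₂(0.1875) = 0.4528
  p(0,1)=3/32: -0.0938 × log₂(0.0938) = 0.3202
  p(0,2)=15/32: -0.4688 × log₂(0.4688) = 0.5124
  p(1,0)=1/32: -0.0312 × log₂(0.0312) = 0.1562
  p(1,1)=1/64: -0.0156 × log₂(0.0156) = 0.0938
  p(1,2)=5/64: -0.0781 × log₂(0.0781) = 0.2873
  p(2,0)=1/32: -0.0312 × log₂(0.0312) = 0.1562
  p(2,1)=1/64: -0.0156 × log₂(0.0156) = 0.0938
  p(2,2)=5/64: -0.0781 × log₂(0.0781) = 0.2873
H(X,Y) = 2.3601 bits


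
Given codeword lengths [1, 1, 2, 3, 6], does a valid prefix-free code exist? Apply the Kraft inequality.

Kraft inequality: Σ 2^(-l_i) ≤ 1 for prefix-free code
Calculating: 2^(-1) + 2^(-1) + 2^(-2) + 2^(-3) + 2^(-6)
= 0.5 + 0.5 + 0.25 + 0.125 + 0.015625
= 1.3906
Since 1.3906 > 1, prefix-free code does not exist


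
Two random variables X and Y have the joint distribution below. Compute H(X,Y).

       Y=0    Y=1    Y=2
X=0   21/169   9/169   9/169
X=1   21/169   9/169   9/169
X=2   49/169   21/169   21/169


H(X,Y) = -Σ p(x,y) log₂ p(x,y)
  p(0,0)=21/169: -0.1243 × log₂(0.1243) = 0.3738
  p(0,1)=9/169: -0.0533 × log₂(0.0533) = 0.2253
  p(0,2)=9/169: -0.0533 × log₂(0.0533) = 0.2253
  p(1,0)=21/169: -0.1243 × log₂(0.1243) = 0.3738
  p(1,1)=9/169: -0.0533 × log₂(0.0533) = 0.2253
  p(1,2)=9/169: -0.0533 × log₂(0.0533) = 0.2253
  p(2,0)=49/169: -0.2899 × log₂(0.2899) = 0.5179
  p(2,1)=21/169: -0.1243 × log₂(0.1243) = 0.3738
  p(2,2)=21/169: -0.1243 × log₂(0.1243) = 0.3738
H(X,Y) = 2.9145 bits


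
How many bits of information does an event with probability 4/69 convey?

Information content I(x) = -log₂(p(x))
I = -log₂(4/69) = -log₂(0.0580)
I = 4.1085 bits


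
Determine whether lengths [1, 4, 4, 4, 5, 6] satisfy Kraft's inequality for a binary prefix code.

Kraft inequality: Σ 2^(-l_i) ≤ 1 for prefix-free code
Calculating: 2^(-1) + 2^(-4) + 2^(-4) + 2^(-4) + 2^(-5) + 2^(-6)
= 0.5 + 0.0625 + 0.0625 + 0.0625 + 0.03125 + 0.015625
= 0.7344
Since 0.7344 ≤ 1, prefix-free code exists


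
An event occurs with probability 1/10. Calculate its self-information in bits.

Information content I(x) = -log₂(p(x))
I = -log₂(1/10) = -log₂(0.1000)
I = 3.3219 bits


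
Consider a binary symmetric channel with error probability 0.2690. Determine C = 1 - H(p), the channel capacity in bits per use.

For BSC with error probability p:
C = 1 - H(p) where H(p) is binary entropy
H(0.2690) = -0.2690 × log₂(0.2690) - 0.7310 × log₂(0.7310)
H(p) = 0.8400
C = 1 - 0.8400 = 0.1600 bits/use


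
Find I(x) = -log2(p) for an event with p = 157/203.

Information content I(x) = -log₂(p(x))
I = -log₂(157/203) = -log₂(0.7734)
I = 0.3707 bits


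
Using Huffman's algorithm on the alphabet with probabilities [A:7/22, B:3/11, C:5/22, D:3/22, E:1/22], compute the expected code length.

Huffman tree construction:
Combine smallest probabilities repeatedly
Resulting codes:
  A: 11 (length 2)
  B: 10 (length 2)
  C: 01 (length 2)
  D: 001 (length 3)
  E: 000 (length 3)
Average length = Σ p(s) × length(s) = 2.1818 bits


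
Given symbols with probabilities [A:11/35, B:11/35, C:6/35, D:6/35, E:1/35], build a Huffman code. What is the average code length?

Huffman tree construction:
Combine smallest probabilities repeatedly
Resulting codes:
  A: 10 (length 2)
  B: 11 (length 2)
  C: 011 (length 3)
  D: 00 (length 2)
  E: 010 (length 3)
Average length = Σ p(s) × length(s) = 2.2000 bits


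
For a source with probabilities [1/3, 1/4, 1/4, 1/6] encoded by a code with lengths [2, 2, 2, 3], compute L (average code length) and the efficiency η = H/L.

Average length L = Σ p_i × l_i = 2.1667 bits
Entropy H = 1.9591 bits
Efficiency η = H/L × 100% = 90.42%


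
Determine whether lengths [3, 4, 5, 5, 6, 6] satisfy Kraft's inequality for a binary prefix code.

Kraft inequality: Σ 2^(-l_i) ≤ 1 for prefix-free code
Calculating: 2^(-3) + 2^(-4) + 2^(-5) + 2^(-5) + 2^(-6) + 2^(-6)
= 0.125 + 0.0625 + 0.03125 + 0.03125 + 0.015625 + 0.015625
= 0.2812
Since 0.2812 ≤ 1, prefix-free code exists


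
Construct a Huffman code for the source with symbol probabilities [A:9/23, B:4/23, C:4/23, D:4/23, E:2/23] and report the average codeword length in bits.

Huffman tree construction:
Combine smallest probabilities repeatedly
Resulting codes:
  A: 0 (length 1)
  B: 101 (length 3)
  C: 110 (length 3)
  D: 111 (length 3)
  E: 100 (length 3)
Average length = Σ p(s) × length(s) = 2.2174 bits


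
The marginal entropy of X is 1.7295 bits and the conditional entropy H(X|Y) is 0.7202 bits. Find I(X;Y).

I(X;Y) = H(X) - H(X|Y)
I(X;Y) = 1.7295 - 0.7202 = 1.0093 bits


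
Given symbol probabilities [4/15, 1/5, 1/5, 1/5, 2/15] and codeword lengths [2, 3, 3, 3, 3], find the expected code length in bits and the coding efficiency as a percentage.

Average length L = Σ p_i × l_i = 2.7333 bits
Entropy H = 2.2892 bits
Efficiency η = H/L × 100% = 83.75%


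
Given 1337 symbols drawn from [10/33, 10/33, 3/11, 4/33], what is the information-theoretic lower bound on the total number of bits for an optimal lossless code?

Entropy H = 1.9242 bits/symbol
Minimum bits = H × n = 1.9242 × 1337
= 2572.60 bits


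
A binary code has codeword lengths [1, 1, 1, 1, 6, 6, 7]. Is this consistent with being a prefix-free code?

Kraft inequality: Σ 2^(-l_i) ≤ 1 for prefix-free code
Calculating: 2^(-1) + 2^(-1) + 2^(-1) + 2^(-1) + 2^(-6) + 2^(-6) + 2^(-7)
= 0.5 + 0.5 + 0.5 + 0.5 + 0.015625 + 0.015625 + 0.0078125
= 2.0391
Since 2.0391 > 1, prefix-free code does not exist


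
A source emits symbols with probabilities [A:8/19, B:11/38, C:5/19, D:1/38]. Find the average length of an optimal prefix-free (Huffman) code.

Huffman tree construction:
Combine smallest probabilities repeatedly
Resulting codes:
  A: 0 (length 1)
  B: 10 (length 2)
  C: 111 (length 3)
  D: 110 (length 3)
Average length = Σ p(s) × length(s) = 1.8684 bits


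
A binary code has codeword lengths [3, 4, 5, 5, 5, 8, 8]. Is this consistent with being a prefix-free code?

Kraft inequality: Σ 2^(-l_i) ≤ 1 for prefix-free code
Calculating: 2^(-3) + 2^(-4) + 2^(-5) + 2^(-5) + 2^(-5) + 2^(-8) + 2^(-8)
= 0.125 + 0.0625 + 0.03125 + 0.03125 + 0.03125 + 0.00390625 + 0.00390625
= 0.2891
Since 0.2891 ≤ 1, prefix-free code exists


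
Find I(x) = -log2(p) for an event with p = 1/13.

Information content I(x) = -log₂(p(x))
I = -log₂(1/13) = -log₂(0.0769)
I = 3.7004 bits


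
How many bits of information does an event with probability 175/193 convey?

Information content I(x) = -log₂(p(x))
I = -log₂(175/193) = -log₂(0.9067)
I = 0.1412 bits


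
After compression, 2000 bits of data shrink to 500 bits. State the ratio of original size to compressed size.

Compression ratio = Original / Compressed
= 2000 / 500 = 4.00:1


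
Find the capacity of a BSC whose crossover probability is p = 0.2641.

For BSC with error probability p:
C = 1 - H(p) where H(p) is binary entropy
H(0.2641) = -0.2641 × log₂(0.2641) - 0.7359 × log₂(0.7359)
H(p) = 0.8329
C = 1 - 0.8329 = 0.1671 bits/use


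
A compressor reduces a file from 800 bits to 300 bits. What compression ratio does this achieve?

Compression ratio = Original / Compressed
= 800 / 300 = 2.67:1


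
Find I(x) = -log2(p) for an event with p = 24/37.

Information content I(x) = -log₂(p(x))
I = -log₂(24/37) = -log₂(0.6486)
I = 0.6245 bits


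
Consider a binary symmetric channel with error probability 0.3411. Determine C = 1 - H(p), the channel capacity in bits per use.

For BSC with error probability p:
C = 1 - H(p) where H(p) is binary entropy
H(0.3411) = -0.3411 × log₂(0.3411) - 0.6589 × log₂(0.6589)
H(p) = 0.9259
C = 1 - 0.9259 = 0.0741 bits/use


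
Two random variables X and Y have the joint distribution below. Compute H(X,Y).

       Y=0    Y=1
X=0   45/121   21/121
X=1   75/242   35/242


H(X,Y) = -Σ p(x,y) log₂ p(x,y)
  p(0,0)=45/121: -0.3719 × log₂(0.3719) = 0.5307
  p(0,1)=21/121: -0.1736 × log₂(0.1736) = 0.4385
  p(1,0)=75/242: -0.3099 × log₂(0.3099) = 0.5238
  p(1,1)=35/242: -0.1446 × log₂(0.1446) = 0.4035
H(X,Y) = 1.8964 bits


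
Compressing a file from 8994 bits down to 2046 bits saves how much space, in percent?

Space savings = (1 - Compressed/Original) × 100%
= (1 - 2046/8994) × 100%
= 77.25%


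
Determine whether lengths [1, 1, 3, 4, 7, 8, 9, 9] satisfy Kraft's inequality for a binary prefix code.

Kraft inequality: Σ 2^(-l_i) ≤ 1 for prefix-free code
Calculating: 2^(-1) + 2^(-1) + 2^(-3) + 2^(-4) + 2^(-7) + 2^(-8) + 2^(-9) + 2^(-9)
= 0.5 + 0.5 + 0.125 + 0.0625 + 0.0078125 + 0.00390625 + 0.001953125 + 0.001953125
= 1.2031
Since 1.2031 > 1, prefix-free code does not exist


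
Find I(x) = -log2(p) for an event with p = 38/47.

Information content I(x) = -log₂(p(x))
I = -log₂(38/47) = -log₂(0.8085)
I = 0.3067 bits


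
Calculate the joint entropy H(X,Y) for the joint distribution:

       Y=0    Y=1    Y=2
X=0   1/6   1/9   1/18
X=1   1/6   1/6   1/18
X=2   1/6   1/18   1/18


H(X,Y) = -Σ p(x,y) log₂ p(x,y)
  p(0,0)=1/6: -0.1667 × log₂(0.1667) = 0.4308
  p(0,1)=1/9: -0.1111 × log₂(0.1111) = 0.3522
  p(0,2)=1/18: -0.0556 × log₂(0.0556) = 0.2317
  p(1,0)=1/6: -0.1667 × log₂(0.1667) = 0.4308
  p(1,1)=1/6: -0.1667 × log₂(0.1667) = 0.4308
  p(1,2)=1/18: -0.0556 × log₂(0.0556) = 0.2317
  p(2,0)=1/6: -0.1667 × log₂(0.1667) = 0.4308
  p(2,1)=1/18: -0.0556 × log₂(0.0556) = 0.2317
  p(2,2)=1/18: -0.0556 × log₂(0.0556) = 0.2317
H(X,Y) = 3.0022 bits


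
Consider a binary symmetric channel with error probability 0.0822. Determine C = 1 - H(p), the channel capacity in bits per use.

For BSC with error probability p:
C = 1 - H(p) where H(p) is binary entropy
H(0.0822) = -0.0822 × log₂(0.0822) - 0.9178 × log₂(0.9178)
H(p) = 0.4099
C = 1 - 0.4099 = 0.5901 bits/use


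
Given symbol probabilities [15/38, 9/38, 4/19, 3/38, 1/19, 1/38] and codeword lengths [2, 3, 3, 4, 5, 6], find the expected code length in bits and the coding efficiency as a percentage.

Average length L = Σ p_i × l_i = 2.8684 bits
Entropy H = 2.1456 bits
Efficiency η = H/L × 100% = 74.80%


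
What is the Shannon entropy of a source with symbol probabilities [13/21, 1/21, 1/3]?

H(X) = -Σ p(x) log₂ p(x)
  -13/21 × log₂(13/21) = 0.4283
  -1/21 × log₂(1/21) = 0.2092
  -1/3 × log₂(1/3) = 0.5283
H(X) = 1.1658 bits


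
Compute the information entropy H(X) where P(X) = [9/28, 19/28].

H(X) = -Σ p(x) log₂ p(x)
  -9/28 × log₂(9/28) = 0.5263
  -19/28 × log₂(19/28) = 0.3796
H(X) = 0.9059 bits


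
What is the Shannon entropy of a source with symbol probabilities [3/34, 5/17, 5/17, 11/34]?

H(X) = -Σ p(x) log₂ p(x)
  -3/34 × log₂(3/34) = 0.3090
  -5/17 × log₂(5/17) = 0.5193
  -5/17 × log₂(5/17) = 0.5193
  -11/34 × log₂(11/34) = 0.5267
H(X) = 1.8743 bits


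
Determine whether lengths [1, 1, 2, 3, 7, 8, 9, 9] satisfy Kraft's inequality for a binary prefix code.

Kraft inequality: Σ 2^(-l_i) ≤ 1 for prefix-free code
Calculating: 2^(-1) + 2^(-1) + 2^(-2) + 2^(-3) + 2^(-7) + 2^(-8) + 2^(-9) + 2^(-9)
= 0.5 + 0.5 + 0.25 + 0.125 + 0.0078125 + 0.00390625 + 0.001953125 + 0.001953125
= 1.3906
Since 1.3906 > 1, prefix-free code does not exist


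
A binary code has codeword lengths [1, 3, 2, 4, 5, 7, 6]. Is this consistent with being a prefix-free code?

Kraft inequality: Σ 2^(-l_i) ≤ 1 for prefix-free code
Calculating: 2^(-1) + 2^(-3) + 2^(-2) + 2^(-4) + 2^(-5) + 2^(-7) + 2^(-6)
= 0.5 + 0.125 + 0.25 + 0.0625 + 0.03125 + 0.0078125 + 0.015625
= 0.9922
Since 0.9922 ≤ 1, prefix-free code exists


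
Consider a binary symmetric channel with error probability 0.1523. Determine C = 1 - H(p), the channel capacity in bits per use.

For BSC with error probability p:
C = 1 - H(p) where H(p) is binary entropy
H(0.1523) = -0.1523 × log₂(0.1523) - 0.8477 × log₂(0.8477)
H(p) = 0.6156
C = 1 - 0.6156 = 0.3844 bits/use


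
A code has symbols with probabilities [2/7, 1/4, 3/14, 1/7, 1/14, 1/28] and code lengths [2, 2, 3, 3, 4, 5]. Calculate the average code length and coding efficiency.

Average length L = Σ p_i × l_i = 2.6071 bits
Entropy H = 2.3373 bits
Efficiency η = H/L × 100% = 89.65%


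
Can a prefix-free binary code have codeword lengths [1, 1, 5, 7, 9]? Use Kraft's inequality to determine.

Kraft inequality: Σ 2^(-l_i) ≤ 1 for prefix-free code
Calculating: 2^(-1) + 2^(-1) + 2^(-5) + 2^(-7) + 2^(-9)
= 0.5 + 0.5 + 0.03125 + 0.0078125 + 0.001953125
= 1.0410
Since 1.0410 > 1, prefix-free code does not exist


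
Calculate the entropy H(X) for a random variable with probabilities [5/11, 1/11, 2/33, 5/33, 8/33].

H(X) = -Σ p(x) log₂ p(x)
  -5/11 × log₂(5/11) = 0.5170
  -1/11 × log₂(1/11) = 0.3145
  -2/33 × log₂(2/33) = 0.2451
  -5/33 × log₂(5/33) = 0.4125
  -8/33 × log₂(8/33) = 0.4956
H(X) = 1.9848 bits


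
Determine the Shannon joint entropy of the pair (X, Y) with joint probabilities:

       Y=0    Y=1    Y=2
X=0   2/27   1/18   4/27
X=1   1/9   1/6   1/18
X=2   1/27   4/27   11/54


H(X,Y) = -Σ p(x,y) log₂ p(x,y)
  p(0,0)=2/27: -0.0741 × log₂(0.0741) = 0.2781
  p(0,1)=1/18: -0.0556 × log₂(0.0556) = 0.2317
  p(0,2)=4/27: -0.1481 × log₂(0.1481) = 0.4081
  p(1,0)=1/9: -0.1111 × log₂(0.1111) = 0.3522
  p(1,1)=1/6: -0.1667 × log₂(0.1667) = 0.4308
  p(1,2)=1/18: -0.0556 × log₂(0.0556) = 0.2317
  p(2,0)=1/27: -0.0370 × log₂(0.0370) = 0.1761
  p(2,1)=4/27: -0.1481 × log₂(0.1481) = 0.4081
  p(2,2)=11/54: -0.2037 × log₂(0.2037) = 0.4676
H(X,Y) = 2.9845 bits


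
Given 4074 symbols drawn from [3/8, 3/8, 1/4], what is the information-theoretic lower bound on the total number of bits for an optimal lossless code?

Entropy H = 1.5613 bits/symbol
Minimum bits = H × n = 1.5613 × 4074
= 6360.65 bits


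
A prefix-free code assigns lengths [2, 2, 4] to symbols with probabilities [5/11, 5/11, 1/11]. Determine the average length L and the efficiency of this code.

Average length L = Σ p_i × l_i = 2.1818 bits
Entropy H = 1.3486 bits
Efficiency η = H/L × 100% = 61.81%


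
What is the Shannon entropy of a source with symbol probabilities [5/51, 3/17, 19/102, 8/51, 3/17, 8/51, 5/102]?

H(X) = -Σ p(x) log₂ p(x)
  -5/51 × log₂(5/51) = 0.3285
  -3/17 × log₂(3/17) = 0.4416
  -19/102 × log₂(19/102) = 0.4516
  -8/51 × log₂(8/51) = 0.4192
  -3/17 × log₂(3/17) = 0.4416
  -8/51 × log₂(8/51) = 0.4192
  -5/102 × log₂(5/102) = 0.2133
H(X) = 2.7150 bits


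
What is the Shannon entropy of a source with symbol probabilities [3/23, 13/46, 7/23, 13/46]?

H(X) = -Σ p(x) log₂ p(x)
  -3/23 × log₂(3/23) = 0.3833
  -13/46 × log₂(13/46) = 0.5152
  -7/23 × log₂(7/23) = 0.5223
  -13/46 × log₂(13/46) = 0.5152
H(X) = 1.9361 bits


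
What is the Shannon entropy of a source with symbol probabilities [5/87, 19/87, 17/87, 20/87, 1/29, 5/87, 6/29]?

H(X) = -Σ p(x) log₂ p(x)
  -5/87 × log₂(5/87) = 0.2368
  -19/87 × log₂(19/87) = 0.4794
  -17/87 × log₂(17/87) = 0.4603
  -20/87 × log₂(20/87) = 0.4876
  -1/29 × log₂(1/29) = 0.1675
  -5/87 × log₂(5/87) = 0.2368
  -6/29 × log₂(6/29) = 0.4703
H(X) = 2.5387 bits


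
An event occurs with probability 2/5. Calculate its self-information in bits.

Information content I(x) = -log₂(p(x))
I = -log₂(2/5) = -log₂(0.4000)
I = 1.3219 bits


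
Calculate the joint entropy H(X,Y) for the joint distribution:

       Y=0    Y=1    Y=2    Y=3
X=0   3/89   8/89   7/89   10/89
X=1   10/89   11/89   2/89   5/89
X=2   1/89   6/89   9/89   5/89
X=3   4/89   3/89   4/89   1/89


H(X,Y) = -Σ p(x,y) log₂ p(x,y)
  p(0,0)=3/89: -0.0337 × log₂(0.0337) = 0.1649
  p(0,1)=8/89: -0.0899 × log₂(0.0899) = 0.3124
  p(0,2)=7/89: -0.0787 × log₂(0.0787) = 0.2885
  p(0,3)=10/89: -0.1124 × log₂(0.1124) = 0.3544
  p(1,0)=10/89: -0.1124 × log₂(0.1124) = 0.3544
  p(1,1)=11/89: -0.1236 × log₂(0.1236) = 0.3728
  p(1,2)=2/89: -0.0225 × log₂(0.0225) = 0.1231
  p(1,3)=5/89: -0.0562 × log₂(0.0562) = 0.2334
  p(2,0)=1/89: -0.0112 × log₂(0.0112) = 0.0728
  p(2,1)=6/89: -0.0674 × log₂(0.0674) = 0.2623
  p(2,2)=9/89: -0.1011 × log₂(0.1011) = 0.3343
  p(2,3)=5/89: -0.0562 × log₂(0.0562) = 0.2334
  p(3,0)=4/89: -0.0449 × log₂(0.0449) = 0.2012
  p(3,1)=3/89: -0.0337 × log₂(0.0337) = 0.1649
  p(3,2)=4/89: -0.0449 × log₂(0.0449) = 0.2012
  p(3,3)=1/89: -0.0112 × log₂(0.0112) = 0.0728
H(X,Y) = 3.7464 bits


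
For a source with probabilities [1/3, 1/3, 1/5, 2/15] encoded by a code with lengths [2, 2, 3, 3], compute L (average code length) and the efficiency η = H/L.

Average length L = Σ p_i × l_i = 2.3333 bits
Entropy H = 1.9086 bits
Efficiency η = H/L × 100% = 81.80%


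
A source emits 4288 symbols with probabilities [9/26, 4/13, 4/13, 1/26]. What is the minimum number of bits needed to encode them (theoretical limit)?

Entropy H = 1.7570 bits/symbol
Minimum bits = H × n = 1.7570 × 4288
= 7534.03 bits


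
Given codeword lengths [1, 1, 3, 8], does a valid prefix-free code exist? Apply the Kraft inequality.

Kraft inequality: Σ 2^(-l_i) ≤ 1 for prefix-free code
Calculating: 2^(-1) + 2^(-1) + 2^(-3) + 2^(-8)
= 0.5 + 0.5 + 0.125 + 0.00390625
= 1.1289
Since 1.1289 > 1, prefix-free code does not exist


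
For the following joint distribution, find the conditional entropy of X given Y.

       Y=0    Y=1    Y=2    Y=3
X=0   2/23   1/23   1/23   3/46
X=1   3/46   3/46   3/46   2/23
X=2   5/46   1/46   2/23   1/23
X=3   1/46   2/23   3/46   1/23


H(X|Y) = Σ_y p(y) H(X|Y=y)
  p(Y=0) = 13/46, H(X|Y=0) = 1.8262
  p(Y=1) = 5/23, H(X|Y=1) = 1.8464
  p(Y=2) = 6/23, H(X|Y=2) = 1.9591
  p(Y=3) = 11/46, H(X|Y=3) = 1.9363
H(X|Y) = 0.2826×1.8262 + 0.2174×1.8464 + 0.2609×1.9591 + 0.2391×1.9363 = 1.8916 bits


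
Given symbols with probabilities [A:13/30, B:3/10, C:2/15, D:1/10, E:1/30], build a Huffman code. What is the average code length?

Huffman tree construction:
Combine smallest probabilities repeatedly
Resulting codes:
  A: 0 (length 1)
  B: 11 (length 2)
  C: 100 (length 3)
  D: 1011 (length 4)
  E: 1010 (length 4)
Average length = Σ p(s) × length(s) = 1.9667 bits


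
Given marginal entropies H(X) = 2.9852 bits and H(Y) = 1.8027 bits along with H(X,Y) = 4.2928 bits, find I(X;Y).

I(X;Y) = H(X) + H(Y) - H(X,Y)
I(X;Y) = 2.9852 + 1.8027 - 4.2928 = 0.4951 bits


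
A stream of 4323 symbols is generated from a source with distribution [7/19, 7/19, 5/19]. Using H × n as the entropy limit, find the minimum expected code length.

Entropy H = 1.5683 bits/symbol
Minimum bits = H × n = 1.5683 × 4323
= 6779.83 bits


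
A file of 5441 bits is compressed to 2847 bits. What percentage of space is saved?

Space savings = (1 - Compressed/Original) × 100%
= (1 - 2847/5441) × 100%
= 47.68%


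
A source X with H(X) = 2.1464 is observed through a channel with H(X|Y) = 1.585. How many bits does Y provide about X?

I(X;Y) = H(X) - H(X|Y)
I(X;Y) = 2.1464 - 1.585 = 0.5614 bits


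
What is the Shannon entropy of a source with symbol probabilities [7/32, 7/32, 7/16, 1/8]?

H(X) = -Σ p(x) log₂ p(x)
  -7/32 × log₂(7/32) = 0.4796
  -7/32 × log₂(7/32) = 0.4796
  -7/16 × log₂(7/16) = 0.5218
  -1/8 × log₂(1/8) = 0.3750
H(X) = 1.8561 bits


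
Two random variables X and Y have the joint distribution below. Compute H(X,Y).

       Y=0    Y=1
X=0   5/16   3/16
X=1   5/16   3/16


H(X,Y) = -Σ p(x,y) log₂ p(x,y)
  p(0,0)=5/16: -0.3125 × log₂(0.3125) = 0.5244
  p(0,1)=3/16: -0.1875 × log₂(0.1875) = 0.4528
  p(1,0)=5/16: -0.3125 × log₂(0.3125) = 0.5244
  p(1,1)=3/16: -0.1875 × log₂(0.1875) = 0.4528
H(X,Y) = 1.9544 bits


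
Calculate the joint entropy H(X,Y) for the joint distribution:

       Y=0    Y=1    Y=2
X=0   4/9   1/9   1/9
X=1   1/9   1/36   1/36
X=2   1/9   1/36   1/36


H(X,Y) = -Σ p(x,y) log₂ p(x,y)
  p(0,0)=4/9: -0.4444 × log₂(0.4444) = 0.5200
  p(0,1)=1/9: -0.1111 × log₂(0.1111) = 0.3522
  p(0,2)=1/9: -0.1111 × log₂(0.1111) = 0.3522
  p(1,0)=1/9: -0.1111 × log₂(0.1111) = 0.3522
  p(1,1)=1/36: -0.0278 × log₂(0.0278) = 0.1436
  p(1,2)=1/36: -0.0278 × log₂(0.0278) = 0.1436
  p(2,0)=1/9: -0.1111 × log₂(0.1111) = 0.3522
  p(2,1)=1/36: -0.0278 × log₂(0.0278) = 0.1436
  p(2,2)=1/36: -0.0278 × log₂(0.0278) = 0.1436
H(X,Y) = 2.5033 bits


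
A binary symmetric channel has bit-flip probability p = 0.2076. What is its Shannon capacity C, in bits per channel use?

For BSC with error probability p:
C = 1 - H(p) where H(p) is binary entropy
H(0.2076) = -0.2076 × log₂(0.2076) - 0.7924 × log₂(0.7924)
H(p) = 0.7369
C = 1 - 0.7369 = 0.2631 bits/use


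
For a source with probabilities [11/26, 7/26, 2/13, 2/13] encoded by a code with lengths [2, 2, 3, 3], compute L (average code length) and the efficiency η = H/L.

Average length L = Σ p_i × l_i = 2.3077 bits
Entropy H = 1.8656 bits
Efficiency η = H/L × 100% = 80.84%


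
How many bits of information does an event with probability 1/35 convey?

Information content I(x) = -log₂(p(x))
I = -log₂(1/35) = -log₂(0.0286)
I = 5.1293 bits


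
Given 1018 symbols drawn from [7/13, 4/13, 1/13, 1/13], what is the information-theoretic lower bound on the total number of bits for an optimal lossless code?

Entropy H = 1.5734 bits/symbol
Minimum bits = H × n = 1.5734 × 1018
= 1601.72 bits


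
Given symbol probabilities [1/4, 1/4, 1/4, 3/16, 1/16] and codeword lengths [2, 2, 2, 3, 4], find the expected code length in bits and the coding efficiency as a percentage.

Average length L = Σ p_i × l_i = 2.3125 bits
Entropy H = 2.2028 bits
Efficiency η = H/L × 100% = 95.26%


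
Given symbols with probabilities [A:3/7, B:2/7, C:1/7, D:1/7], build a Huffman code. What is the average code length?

Huffman tree construction:
Combine smallest probabilities repeatedly
Resulting codes:
  A: 0 (length 1)
  B: 10 (length 2)
  C: 110 (length 3)
  D: 111 (length 3)
Average length = Σ p(s) × length(s) = 1.8571 bits


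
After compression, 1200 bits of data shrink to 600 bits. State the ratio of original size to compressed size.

Compression ratio = Original / Compressed
= 1200 / 600 = 2.00:1


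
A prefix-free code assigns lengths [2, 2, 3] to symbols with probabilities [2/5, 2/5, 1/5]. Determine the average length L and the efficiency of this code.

Average length L = Σ p_i × l_i = 2.2000 bits
Entropy H = 1.5219 bits
Efficiency η = H/L × 100% = 69.18%


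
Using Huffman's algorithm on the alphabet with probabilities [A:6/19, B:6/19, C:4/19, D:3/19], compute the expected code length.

Huffman tree construction:
Combine smallest probabilities repeatedly
Resulting codes:
  A: 10 (length 2)
  B: 11 (length 2)
  C: 01 (length 2)
  D: 00 (length 2)
Average length = Σ p(s) × length(s) = 2.0000 bits


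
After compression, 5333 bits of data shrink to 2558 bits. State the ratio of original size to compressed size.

Compression ratio = Original / Compressed
= 5333 / 2558 = 2.08:1


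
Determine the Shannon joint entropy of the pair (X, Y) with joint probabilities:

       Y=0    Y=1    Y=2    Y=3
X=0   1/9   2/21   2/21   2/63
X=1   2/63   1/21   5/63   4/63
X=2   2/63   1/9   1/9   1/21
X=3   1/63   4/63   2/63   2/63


H(X,Y) = -Σ p(x,y) log₂ p(x,y)
  p(0,0)=1/9: -0.1111 × log₂(0.1111) = 0.3522
  p(0,1)=2/21: -0.0952 × log₂(0.0952) = 0.3231
  p(0,2)=2/21: -0.0952 × log₂(0.0952) = 0.3231
  p(0,3)=2/63: -0.0317 × log₂(0.0317) = 0.1580
  p(1,0)=2/63: -0.0317 × log₂(0.0317) = 0.1580
  p(1,1)=1/21: -0.0476 × log₂(0.0476) = 0.2092
  p(1,2)=5/63: -0.0794 × log₂(0.0794) = 0.2901
  p(1,3)=4/63: -0.0635 × log₂(0.0635) = 0.2525
  p(2,0)=2/63: -0.0317 × log₂(0.0317) = 0.1580
  p(2,1)=1/9: -0.1111 × log₂(0.1111) = 0.3522
  p(2,2)=1/9: -0.1111 × log₂(0.1111) = 0.3522
  p(2,3)=1/21: -0.0476 × log₂(0.0476) = 0.2092
  p(3,0)=1/63: -0.0159 × log₂(0.0159) = 0.0949
  p(3,1)=4/63: -0.0635 × log₂(0.0635) = 0.2525
  p(3,2)=2/63: -0.0317 × log₂(0.0317) = 0.1580
  p(3,3)=2/63: -0.0317 × log₂(0.0317) = 0.1580
H(X,Y) = 3.8012 bits


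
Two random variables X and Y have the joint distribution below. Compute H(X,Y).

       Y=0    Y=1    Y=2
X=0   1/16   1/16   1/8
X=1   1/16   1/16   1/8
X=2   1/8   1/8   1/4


H(X,Y) = -Σ p(x,y) log₂ p(x,y)
  p(0,0)=1/16: -0.0625 × log₂(0.0625) = 0.2500
  p(0,1)=1/16: -0.0625 × log₂(0.0625) = 0.2500
  p(0,2)=1/8: -0.1250 × log₂(0.1250) = 0.3750
  p(1,0)=1/16: -0.0625 × log₂(0.0625) = 0.2500
  p(1,1)=1/16: -0.0625 × log₂(0.0625) = 0.2500
  p(1,2)=1/8: -0.1250 × log₂(0.1250) = 0.3750
  p(2,0)=1/8: -0.1250 × log₂(0.1250) = 0.3750
  p(2,1)=1/8: -0.1250 × log₂(0.1250) = 0.3750
  p(2,2)=1/4: -0.2500 × log₂(0.2500) = 0.5000
H(X,Y) = 3.0000 bits
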